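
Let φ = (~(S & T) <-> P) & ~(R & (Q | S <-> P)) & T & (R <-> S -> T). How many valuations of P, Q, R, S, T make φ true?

P | Q | R | S | T || φ
T | T | T | T | T || F
T | T | T | T | F || F
T | T | T | F | T || F
T | T | T | F | F || F
T | T | F | T | T || F
T | T | F | T | F || F
T | T | F | F | T || F
T | T | F | F | F || F
T | F | T | T | T || F
T | F | T | T | F || F
T | F | T | F | T || T
T | F | T | F | F || F
T | F | F | T | T || F
T | F | F | T | F || F
T | F | F | F | T || F
T | F | F | F | F || F
F | T | T | T | T || T
F | T | T | T | F || F
F | T | T | F | T || F
F | T | T | F | F || F
F | T | F | T | T || F
F | T | F | T | F || F
F | T | F | F | T || F
F | T | F | F | F || F
F | F | T | T | T || T
F | F | T | T | F || F
F | F | T | F | T || F
F | F | T | F | F || F
F | F | F | T | T || F
F | F | F | T | F || F
F | F | F | F | T || F
F | F | F | F | F || F
The formula is true on 3 of the 32 rows.

3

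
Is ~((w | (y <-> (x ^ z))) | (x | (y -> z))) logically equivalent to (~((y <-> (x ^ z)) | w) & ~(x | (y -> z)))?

equivalent

x | y | z | w | φ | ψ
- | - | - | - | - | -
F | F | F | F | F | F
F | F | F | T | F | F
F | F | T | F | F | F
F | F | T | T | F | F
F | T | F | F | T | T
F | T | F | T | F | F
F | T | T | F | F | F
F | T | T | T | F | F
T | F | F | F | F | F
T | F | F | T | F | F
T | F | T | F | F | F
T | F | T | T | F | F
T | T | F | F | F | F
T | T | F | T | F | F
T | T | T | F | F | F
T | T | T | T | F | F
The columns for φ and ψ agree on every row, so they are logically equivalent.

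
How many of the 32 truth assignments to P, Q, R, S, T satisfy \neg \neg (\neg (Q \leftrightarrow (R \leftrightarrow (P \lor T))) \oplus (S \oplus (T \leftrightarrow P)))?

16

  P   |   Q   |   R   |   S   |   T   ||   φ  
 True |  True |  True |  True |  True || False
 True |  True |  True |  True | False ||  True
 True |  True |  True | False |  True ||  True
 True |  True |  True | False | False || False
 True |  True | False |  True |  True ||  True
 True |  True | False |  True | False || False
 True |  True | False | False |  True || False
 True |  True | False | False | False ||  True
 True | False |  True |  True |  True ||  True
 True | False |  True |  True | False || False
 True | False |  True | False |  True || False
 True | False |  True | False | False ||  True
 True | False | False |  True |  True || False
 True | False | False |  True | False ||  True
 True | False | False | False |  True ||  True
 True | False | False | False | False || False
False |  True |  True |  True |  True ||  True
False |  True |  True |  True | False ||  True
False |  True |  True | False |  True || False
False |  True |  True | False | False || False
False |  True | False |  True |  True || False
False |  True | False |  True | False || False
False |  True | False | False |  True ||  True
False |  True | False | False | False ||  True
False | False |  True |  True |  True || False
False | False |  True |  True | False || False
False | False |  True | False |  True ||  True
False | False |  True | False | False ||  True
False | False | False |  True |  True ||  True
False | False | False |  True | False ||  True
False | False | False | False |  True || False
False | False | False | False | False || False
The formula is true on 16 of the 32 rows.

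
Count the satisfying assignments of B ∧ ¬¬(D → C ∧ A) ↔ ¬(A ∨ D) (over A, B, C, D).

11

A | B | C | D | (C ∧ A) | (D → (C ∧ A)) | ¬(D → (C ∧ A)) | ¬¬(D → (C ∧ A)) | (B ∧ ¬¬(D → (C ∧ A))) | (A ∨ D) | ¬(A ∨ D) | ((B ∧ ¬¬(D → (C ∧ A))) ↔ ¬(A ∨ D))
- | - | - | - | ------- | ------------- | -------------- | --------------- | --------------------- | ------- | -------- | ----------------------------------
F | F | F | F |    F    |       T       |       F        |        T        |           F           |    F    |    T     |                 F                 
F | F | F | T |    F    |       F       |       T        |        F        |           F           |    T    |    F     |                 T                 
F | F | T | F |    F    |       T       |       F        |        T        |           F           |    F    |    T     |                 F                 
F | F | T | T |    F    |       F       |       T        |        F        |           F           |    T    |    F     |                 T                 
F | T | F | F |    F    |       T       |       F        |        T        |           T           |    F    |    T     |                 T                 
F | T | F | T |    F    |       F       |       T        |        F        |           F           |    T    |    F     |                 T                 
F | T | T | F |    F    |       T       |       F        |        T        |           T           |    F    |    T     |                 T                 
F | T | T | T |    F    |       F       |       T        |        F        |           F           |    T    |    F     |                 T                 
T | F | F | F |    F    |       T       |       F        |        T        |           F           |    T    |    F     |                 T                 
T | F | F | T |    F    |       F       |       T        |        F        |           F           |    T    |    F     |                 T                 
T | F | T | F |    T    |       T       |       F        |        T        |           F           |    T    |    F     |                 T                 
T | F | T | T |    T    |       T       |       F        |        T        |           F           |    T    |    F     |                 T                 
T | T | F | F |    F    |       T       |       F        |        T        |           T           |    T    |    F     |                 F                 
T | T | F | T |    F    |       F       |       T        |        F        |           F           |    T    |    F     |                 T                 
T | T | T | F |    T    |       T       |       F        |        T        |           T           |    T    |    F     |                 F                 
T | T | T | T |    T    |       T       |       F        |        T        |           T           |    T    |    F     |                 F                 
The formula is true on 11 of the 16 rows.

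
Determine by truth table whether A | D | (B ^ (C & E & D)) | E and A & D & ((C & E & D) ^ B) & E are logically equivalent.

not equivalent

A  B  C  D  E  |  φ  ψ
1  1  1  1  1  |  1  0
1  1  1  1  0  |  1  0
1  1  1  0  1  |  1  0
1  1  1  0  0  |  1  0
1  1  0  1  1  |  1  1
1  1  0  1  0  |  1  0
1  1  0  0  1  |  1  0
1  1  0  0  0  |  1  0
1  0  1  1  1  |  1  1
1  0  1  1  0  |  1  0
1  0  1  0  1  |  1  0
1  0  1  0  0  |  1  0
1  0  0  1  1  |  1  0
1  0  0  1  0  |  1  0
1  0  0  0  1  |  1  0
1  0  0  0  0  |  1  0
0  1  1  1  1  |  1  0
0  1  1  1  0  |  1  0
0  1  1  0  1  |  1  0
0  1  1  0  0  |  1  0
0  1  0  1  1  |  1  0
0  1  0  1  0  |  1  0
0  1  0  0  1  |  1  0
0  1  0  0  0  |  1  0
0  0  1  1  1  |  1  0
0  0  1  1  0  |  1  0
0  0  1  0  1  |  1  0
0  0  1  0  0  |  0  0
0  0  0  1  1  |  1  0
0  0  0  1  0  |  1  0
0  0  0  0  1  |  1  0
0  0  0  0  0  |  0  0
The columns differ at A=1, B=1, C=1, D=1, E=1 (φ=1, ψ=0), so they are not equivalent.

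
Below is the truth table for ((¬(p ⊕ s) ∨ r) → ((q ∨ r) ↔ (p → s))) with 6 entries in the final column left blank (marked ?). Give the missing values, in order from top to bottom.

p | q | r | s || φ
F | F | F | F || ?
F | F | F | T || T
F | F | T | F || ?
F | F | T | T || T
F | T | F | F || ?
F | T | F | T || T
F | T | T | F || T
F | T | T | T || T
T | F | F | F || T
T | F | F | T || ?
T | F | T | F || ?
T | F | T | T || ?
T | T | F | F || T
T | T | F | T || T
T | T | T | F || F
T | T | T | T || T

F, T, T, F, F, T

Row p=F, q=F, r=F, s=F: (¬(p ⊕ s) ∨ r) = T, ((q ∨ r) ↔ (p → s)) = F, so the formula = F.
Row p=F, q=F, r=T, s=F: (¬(p ⊕ s) ∨ r) = T, ((q ∨ r) ↔ (p → s)) = T, so the formula = T.
Row p=F, q=T, r=F, s=F: (¬(p ⊕ s) ∨ r) = T, ((q ∨ r) ↔ (p → s)) = T, so the formula = T.
Row p=T, q=F, r=F, s=T: (¬(p ⊕ s) ∨ r) = T, ((q ∨ r) ↔ (p → s)) = F, so the formula = F.
Row p=T, q=F, r=T, s=F: (¬(p ⊕ s) ∨ r) = T, ((q ∨ r) ↔ (p → s)) = F, so the formula = F.
Row p=T, q=F, r=T, s=T: (¬(p ⊕ s) ∨ r) = T, ((q ∨ r) ↔ (p → s)) = T, so the formula = T.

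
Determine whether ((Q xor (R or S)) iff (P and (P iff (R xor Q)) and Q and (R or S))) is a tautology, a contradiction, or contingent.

contingent

  P   |   Q   |   R   |   S   | (R or S) | (Q xor (R or S)) | (R xor Q) | (P iff (R xor Q)) |   φ  
----- | ----- | ----- | ----- | -------- | ---------------- | --------- | ----------------- | -----
 True |  True |  True |  True |   True   |      False       |   False   |       False       |  True
 True |  True |  True | False |   True   |      False       |   False   |       False       |  True
 True |  True | False |  True |   True   |      False       |    True   |        True       | False
 True |  True | False | False |  False   |       True       |    True   |        True       | False
 True | False |  True |  True |   True   |       True       |    True   |        True       | False
 True | False |  True | False |   True   |       True       |    True   |        True       | False
 True | False | False |  True |   True   |       True       |   False   |       False       | False
 True | False | False | False |  False   |      False       |   False   |       False       |  True
False |  True |  True |  True |   True   |      False       |   False   |        True       |  True
False |  True |  True | False |   True   |      False       |   False   |        True       |  True
False |  True | False |  True |   True   |      False       |    True   |       False       |  True
False |  True | False | False |  False   |       True       |    True   |       False       | False
False | False |  True |  True |   True   |       True       |    True   |       False       | False
False | False |  True | False |   True   |       True       |    True   |       False       | False
False | False | False |  True |   True   |       True       |   False   |        True       | False
False | False | False | False |  False   |      False       |   False   |        True       |  True
7 of 16 rows are True, so the formula is contingent.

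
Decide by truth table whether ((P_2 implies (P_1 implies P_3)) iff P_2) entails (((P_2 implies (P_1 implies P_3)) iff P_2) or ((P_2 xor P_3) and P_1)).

P_1 | P_2 | P_3 | φ | ψ
--- | --- | --- | - | -
 T  |  T  |  T  | T | T
 T  |  T  |  F  | F | T
 T  |  F  |  T  | F | T
 T  |  F  |  F  | F | F
 F  |  T  |  T  | T | T
 F  |  T  |  F  | T | T
 F  |  F  |  T  | F | F
 F  |  F  |  F  | F | F
In every row where φ is true, ψ is also true, so φ ⊨ ψ.

yes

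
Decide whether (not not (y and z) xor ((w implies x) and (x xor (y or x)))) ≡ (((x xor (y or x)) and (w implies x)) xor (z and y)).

x  y  z  w  |  φ  ψ
F  F  F  F  |  F  F
F  F  F  T  |  F  F
F  F  T  F  |  F  F
F  F  T  T  |  F  F
F  T  F  F  |  T  T
F  T  F  T  |  F  F
F  T  T  F  |  F  F
F  T  T  T  |  T  T
T  F  F  F  |  F  F
T  F  F  T  |  F  F
T  F  T  F  |  F  F
T  F  T  T  |  F  F
T  T  F  F  |  F  F
T  T  F  T  |  F  F
T  T  T  F  |  T  T
T  T  T  T  |  T  T
The columns for φ and ψ agree on every row, so they are logically equivalent.

equivalent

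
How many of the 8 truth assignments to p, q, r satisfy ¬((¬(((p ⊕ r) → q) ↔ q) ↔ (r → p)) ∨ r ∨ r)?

p | q | r | (p ⊕ r) | ((p ⊕ r) → q) | (((p ⊕ r) → q) ↔ q) | ¬(((p ⊕ r) → q) ↔ q) | (r → p) | φ
- | - | - | ------- | ------------- | ------------------- | -------------------- | ------- | -
F | F | F |    F    |       T       |          F          |          T           |    T    | F
F | F | T |    T    |       F       |          T          |          F           |    F    | F
F | T | F |    F    |       T       |          T          |          F           |    T    | T
F | T | T |    T    |       T       |          T          |          F           |    F    | F
T | F | F |    T    |       F       |          T          |          F           |    T    | T
T | F | T |    F    |       T       |          F          |          T           |    T    | F
T | T | F |    T    |       T       |          T          |          F           |    T    | T
T | T | T |    F    |       T       |          T          |          F           |    T    | F
The formula is true on 3 of the 8 rows.

3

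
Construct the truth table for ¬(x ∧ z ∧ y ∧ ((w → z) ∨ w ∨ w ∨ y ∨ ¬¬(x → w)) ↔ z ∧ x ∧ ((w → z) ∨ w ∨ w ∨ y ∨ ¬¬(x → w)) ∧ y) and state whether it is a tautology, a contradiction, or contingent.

x | y | z | w || (x ∧ z) | (w → z) | ((w → z) ∨ w ∨ w ∨ y) | (x → w) | ¬(x → w) | ¬¬(x → w) | (z ∧ x) | φ
T | T | T | T ||    T    |    T    |           T           |    T    |    F     |     T     |    T    | F
T | T | T | F ||    T    |    T    |           T           |    F    |    T     |     F     |    T    | F
T | T | F | T ||    F    |    F    |           T           |    T    |    F     |     T     |    F    | F
T | T | F | F ||    F    |    T    |           T           |    F    |    T     |     F     |    F    | F
T | F | T | T ||    T    |    T    |           T           |    T    |    F     |     T     |    T    | F
T | F | T | F ||    T    |    T    |           T           |    F    |    T     |     F     |    T    | F
T | F | F | T ||    F    |    F    |           T           |    T    |    F     |     T     |    F    | F
T | F | F | F ||    F    |    T    |           T           |    F    |    T     |     F     |    F    | F
F | T | T | T ||    F    |    T    |           T           |    T    |    F     |     T     |    F    | F
F | T | T | F ||    F    |    T    |           T           |    T    |    F     |     T     |    F    | F
F | T | F | T ||    F    |    F    |           T           |    T    |    F     |     T     |    F    | F
F | T | F | F ||    F    |    T    |           T           |    T    |    F     |     T     |    F    | F
F | F | T | T ||    F    |    T    |           T           |    T    |    F     |     T     |    F    | F
F | F | T | F ||    F    |    T    |           T           |    T    |    F     |     T     |    F    | F
F | F | F | T ||    F    |    F    |           T           |    T    |    F     |     T     |    F    | F
F | F | F | F ||    F    |    T    |           T           |    T    |    F     |     T     |    F    | F
Every row is F, so the formula is a contradiction.

contradiction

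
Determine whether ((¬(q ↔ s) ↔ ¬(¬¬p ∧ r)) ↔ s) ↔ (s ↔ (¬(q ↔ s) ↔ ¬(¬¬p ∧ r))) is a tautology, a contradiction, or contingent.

tautology

  p   |   q   |   r   |   s   | (q ↔ s) | ¬(q ↔ s) |   ¬p  |  ¬¬p  | (¬¬p ∧ r) | ¬(¬¬p ∧ r) | (¬(q ↔ s) ↔ ¬(¬¬p ∧ r)) |   φ  
----- | ----- | ----- | ----- | ------- | -------- | ----- | ----- | --------- | ---------- | ----------------------- | -----
 True |  True |  True |  True |   True  |  False   | False |  True |    True   |   False    |           True          |  True
 True |  True |  True | False |  False  |   True   | False |  True |    True   |   False    |          False          |  True
 True |  True | False |  True |   True  |  False   | False |  True |   False   |    True    |          False          |  True
 True |  True | False | False |  False  |   True   | False |  True |   False   |    True    |           True          |  True
 True | False |  True |  True |  False  |   True   | False |  True |    True   |   False    |          False          |  True
 True | False |  True | False |   True  |  False   | False |  True |    True   |   False    |           True          |  True
 True | False | False |  True |  False  |   True   | False |  True |   False   |    True    |           True          |  True
 True | False | False | False |   True  |  False   | False |  True |   False   |    True    |          False          |  True
False |  True |  True |  True |   True  |  False   |  True | False |   False   |    True    |          False          |  True
False |  True |  True | False |  False  |   True   |  True | False |   False   |    True    |           True          |  True
False |  True | False |  True |   True  |  False   |  True | False |   False   |    True    |          False          |  True
False |  True | False | False |  False  |   True   |  True | False |   False   |    True    |           True          |  True
False | False |  True |  True |  False  |   True   |  True | False |   False   |    True    |           True          |  True
False | False |  True | False |   True  |  False   |  True | False |   False   |    True    |          False          |  True
False | False | False |  True |  False  |   True   |  True | False |   False   |    True    |           True          |  True
False | False | False | False |   True  |  False   |  True | False |   False   |    True    |          False          |  True
Every row is True, so the formula is a tautology.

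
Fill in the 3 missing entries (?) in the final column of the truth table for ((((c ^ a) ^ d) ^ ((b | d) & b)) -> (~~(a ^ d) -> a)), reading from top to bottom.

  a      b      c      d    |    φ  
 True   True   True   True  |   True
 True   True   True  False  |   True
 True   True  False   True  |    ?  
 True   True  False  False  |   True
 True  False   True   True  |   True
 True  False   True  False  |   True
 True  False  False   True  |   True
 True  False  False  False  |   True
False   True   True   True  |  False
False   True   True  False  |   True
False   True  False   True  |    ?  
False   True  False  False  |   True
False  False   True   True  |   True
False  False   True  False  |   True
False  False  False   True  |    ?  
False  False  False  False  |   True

Row a=True, b=True, c=False, d=True: (((c ^ a) ^ d) ^ ((b | d) & b)) = True, (~~(a ^ d) -> a) = True, so the formula = True.
Row a=False, b=True, c=False, d=True: (((c ^ a) ^ d) ^ ((b | d) & b)) = False, (~~(a ^ d) -> a) = False, so the formula = True.
Row a=False, b=False, c=False, d=True: (((c ^ a) ^ d) ^ ((b | d) & b)) = True, (~~(a ^ d) -> a) = False, so the formula = False.

True, True, False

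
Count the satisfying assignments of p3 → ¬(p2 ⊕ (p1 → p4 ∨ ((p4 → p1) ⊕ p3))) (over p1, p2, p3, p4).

  p1  |   p2  |   p3  |   p4  | (p4 → p1) | ((p4 → p1) ⊕ p3) | (p4 ∨ ((p4 → p1) ⊕ p3)) |   φ  
----- | ----- | ----- | ----- | --------- | ---------------- | ----------------------- | -----
False | False | False | False |    True   |       True       |           True          |  True
False | False | False |  True |   False   |      False       |           True          |  True
False | False |  True | False |    True   |      False       |          False          | False
False | False |  True |  True |   False   |       True       |           True          | False
False |  True | False | False |    True   |       True       |           True          |  True
False |  True | False |  True |   False   |      False       |           True          |  True
False |  True |  True | False |    True   |      False       |          False          |  True
False |  True |  True |  True |   False   |       True       |           True          |  True
 True | False | False | False |    True   |       True       |           True          |  True
 True | False | False |  True |    True   |       True       |           True          |  True
 True | False |  True | False |    True   |      False       |          False          |  True
 True | False |  True |  True |    True   |      False       |           True          | False
 True |  True | False | False |    True   |       True       |           True          |  True
 True |  True | False |  True |    True   |       True       |           True          |  True
 True |  True |  True | False |    True   |      False       |          False          | False
 True |  True |  True |  True |    True   |      False       |           True          |  True
The formula is true on 12 of the 16 rows.

12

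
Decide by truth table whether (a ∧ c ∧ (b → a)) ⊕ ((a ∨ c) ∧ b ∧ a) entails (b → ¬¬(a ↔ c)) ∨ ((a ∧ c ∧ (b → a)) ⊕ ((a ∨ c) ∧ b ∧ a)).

yes

a | b | c || φ | ψ
F | F | F || F | T
F | F | T || F | T
F | T | F || F | T
F | T | T || F | F
T | F | F || F | T
T | F | T || T | T
T | T | F || T | T
T | T | T || F | T
In every row where φ is true, ψ is also true, so φ ⊨ ψ.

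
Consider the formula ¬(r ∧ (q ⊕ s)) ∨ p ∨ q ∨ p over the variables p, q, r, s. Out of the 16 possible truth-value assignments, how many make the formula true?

p  q  r  s  |  (¬(r ∧ (q ⊕ s)) ∨ p ∨ q ∨ p)
1  1  1  1  |               1              
1  1  1  0  |               1              
1  1  0  1  |               1              
1  1  0  0  |               1              
1  0  1  1  |               1              
1  0  1  0  |               1              
1  0  0  1  |               1              
1  0  0  0  |               1              
0  1  1  1  |               1              
0  1  1  0  |               1              
0  1  0  1  |               1              
0  1  0  0  |               1              
0  0  1  1  |               0              
0  0  1  0  |               1              
0  0  0  1  |               1              
0  0  0  0  |               1              
The formula is true on 15 of the 16 rows.

15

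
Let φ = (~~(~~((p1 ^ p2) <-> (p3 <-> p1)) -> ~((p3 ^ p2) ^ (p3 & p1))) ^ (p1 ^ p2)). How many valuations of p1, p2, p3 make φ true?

3

p1 | p2 | p3 || (p1 ^ p2) | (p3 <-> p1) | ((p1 ^ p2) <-> (p3 <-> p1)) | ~((p1 ^ p2) <-> (p3 <-> p1)) | (p3 ^ p2) | (p3 & p1) | ((p3 ^ p2) ^ (p3 & p1)) | ~((p3 ^ p2) ^ (p3 & p1)) | φ
0  | 0  | 0  ||     0     |      1      |              0              |              1               |     0     |     0     |            0            |            1             | 1
0  | 0  | 1  ||     0     |      0      |              1              |              0               |     1     |     0     |            1            |            0             | 0
0  | 1  | 0  ||     1     |      1      |              1              |              0               |     1     |     0     |            1            |            0             | 1
0  | 1  | 1  ||     1     |      0      |              0              |              1               |     0     |     0     |            0            |            1             | 0
1  | 0  | 0  ||     1     |      0      |              0              |              1               |     0     |     0     |            0            |            1             | 0
1  | 0  | 1  ||     1     |      1      |              1              |              0               |     1     |     1     |            0            |            1             | 0
1  | 1  | 0  ||     0     |      0      |              1              |              0               |     1     |     0     |            1            |            0             | 0
1  | 1  | 1  ||     0     |      1      |              0              |              1               |     0     |     1     |            1            |            0             | 1
The formula is true on 3 of the 8 rows.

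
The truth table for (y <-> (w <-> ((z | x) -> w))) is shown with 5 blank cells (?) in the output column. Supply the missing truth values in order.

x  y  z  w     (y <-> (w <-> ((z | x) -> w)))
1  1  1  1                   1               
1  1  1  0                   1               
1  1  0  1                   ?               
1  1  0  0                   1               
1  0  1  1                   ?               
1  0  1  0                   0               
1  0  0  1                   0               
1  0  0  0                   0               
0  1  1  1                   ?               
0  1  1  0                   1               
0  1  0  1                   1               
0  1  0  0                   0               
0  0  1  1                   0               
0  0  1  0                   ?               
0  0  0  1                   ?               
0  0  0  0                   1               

1, 0, 1, 0, 0

Row x=1, y=1, z=0, w=1: (w <-> ((z | x) -> w)) = 1, so (y <-> (w <-> ((z | x) -> w))) = 1.
Row x=1, y=0, z=1, w=1: (w <-> ((z | x) -> w)) = 1, so (y <-> (w <-> ((z | x) -> w))) = 0.
Row x=0, y=1, z=1, w=1: (w <-> ((z | x) -> w)) = 1, so (y <-> (w <-> ((z | x) -> w))) = 1.
Row x=0, y=0, z=1, w=0: (w <-> ((z | x) -> w)) = 1, so (y <-> (w <-> ((z | x) -> w))) = 0.
Row x=0, y=0, z=0, w=1: (w <-> ((z | x) -> w)) = 1, so (y <-> (w <-> ((z | x) -> w))) = 0.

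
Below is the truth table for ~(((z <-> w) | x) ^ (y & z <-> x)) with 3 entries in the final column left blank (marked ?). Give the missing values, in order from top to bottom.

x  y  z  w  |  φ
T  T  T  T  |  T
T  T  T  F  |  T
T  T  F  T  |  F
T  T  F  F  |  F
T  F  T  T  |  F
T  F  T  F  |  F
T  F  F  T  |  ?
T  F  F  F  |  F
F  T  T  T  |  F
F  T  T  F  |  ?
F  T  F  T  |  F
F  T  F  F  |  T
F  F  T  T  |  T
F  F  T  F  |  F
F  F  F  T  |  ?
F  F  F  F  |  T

F, T, F

Row x=T, y=F, z=F, w=T: ((z <-> w) | x) = T, (y & z <-> x) = F, (((z <-> w) | x) ^ (y & z <-> x)) = T, so the formula = F.
Row x=F, y=T, z=T, w=F: ((z <-> w) | x) = F, (y & z <-> x) = F, (((z <-> w) | x) ^ (y & z <-> x)) = F, so the formula = T.
Row x=F, y=F, z=F, w=T: ((z <-> w) | x) = F, (y & z <-> x) = T, (((z <-> w) | x) ^ (y & z <-> x)) = T, so the formula = F.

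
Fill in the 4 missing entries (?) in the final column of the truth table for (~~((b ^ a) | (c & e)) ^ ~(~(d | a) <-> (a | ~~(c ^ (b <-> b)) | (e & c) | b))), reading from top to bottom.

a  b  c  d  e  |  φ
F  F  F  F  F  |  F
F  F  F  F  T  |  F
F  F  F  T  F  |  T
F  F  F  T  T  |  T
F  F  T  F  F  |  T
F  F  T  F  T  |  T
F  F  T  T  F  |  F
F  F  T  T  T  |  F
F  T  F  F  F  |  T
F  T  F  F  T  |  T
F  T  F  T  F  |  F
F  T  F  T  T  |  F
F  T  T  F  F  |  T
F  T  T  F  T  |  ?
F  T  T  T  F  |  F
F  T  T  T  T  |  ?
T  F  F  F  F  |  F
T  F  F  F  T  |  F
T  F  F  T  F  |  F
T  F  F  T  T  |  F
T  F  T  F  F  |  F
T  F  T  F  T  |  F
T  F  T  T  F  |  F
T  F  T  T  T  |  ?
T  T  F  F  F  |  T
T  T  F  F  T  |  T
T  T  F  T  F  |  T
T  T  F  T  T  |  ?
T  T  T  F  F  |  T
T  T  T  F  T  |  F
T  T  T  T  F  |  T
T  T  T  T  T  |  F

T, F, F, T

Row a=F, b=T, c=T, d=F, e=T: ~~((b ^ a) | (c & e)) = T, ~(~(d | a) <-> (a | ~~(c ^ (b <-> b)) | (e & c) | b)) = F, so the formula = T.
Row a=F, b=T, c=T, d=T, e=T: ~~((b ^ a) | (c & e)) = T, ~(~(d | a) <-> (a | ~~(c ^ (b <-> b)) | (e & c) | b)) = T, so the formula = F.
Row a=T, b=F, c=T, d=T, e=T: ~~((b ^ a) | (c & e)) = T, ~(~(d | a) <-> (a | ~~(c ^ (b <-> b)) | (e & c) | b)) = T, so the formula = F.
Row a=T, b=T, c=F, d=T, e=T: ~~((b ^ a) | (c & e)) = F, ~(~(d | a) <-> (a | ~~(c ^ (b <-> b)) | (e & c) | b)) = T, so the formula = T.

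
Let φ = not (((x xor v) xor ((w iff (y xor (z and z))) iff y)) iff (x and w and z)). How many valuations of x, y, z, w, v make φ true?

x | y | z | w | v || φ
0 | 0 | 0 | 0 | 0 || 0
0 | 0 | 0 | 0 | 1 || 1
0 | 0 | 0 | 1 | 0 || 1
0 | 0 | 0 | 1 | 1 || 0
0 | 0 | 1 | 0 | 0 || 1
0 | 0 | 1 | 0 | 1 || 0
0 | 0 | 1 | 1 | 0 || 0
0 | 0 | 1 | 1 | 1 || 1
0 | 1 | 0 | 0 | 0 || 0
0 | 1 | 0 | 0 | 1 || 1
0 | 1 | 0 | 1 | 0 || 1
0 | 1 | 0 | 1 | 1 || 0
0 | 1 | 1 | 0 | 0 || 1
0 | 1 | 1 | 0 | 1 || 0
0 | 1 | 1 | 1 | 0 || 0
0 | 1 | 1 | 1 | 1 || 1
1 | 0 | 0 | 0 | 0 || 1
1 | 0 | 0 | 0 | 1 || 0
1 | 0 | 0 | 1 | 0 || 0
1 | 0 | 0 | 1 | 1 || 1
1 | 0 | 1 | 0 | 0 || 0
1 | 0 | 1 | 0 | 1 || 1
1 | 0 | 1 | 1 | 0 || 0
1 | 0 | 1 | 1 | 1 || 1
1 | 1 | 0 | 0 | 0 || 1
1 | 1 | 0 | 0 | 1 || 0
1 | 1 | 0 | 1 | 0 || 0
1 | 1 | 0 | 1 | 1 || 1
1 | 1 | 1 | 0 | 0 || 0
1 | 1 | 1 | 0 | 1 || 1
1 | 1 | 1 | 1 | 0 || 0
1 | 1 | 1 | 1 | 1 || 1
The formula is true on 16 of the 32 rows.

16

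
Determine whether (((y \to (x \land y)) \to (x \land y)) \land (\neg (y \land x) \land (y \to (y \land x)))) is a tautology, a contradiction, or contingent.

  x   |   y   || (x \land y) | (y \to (x \land y)) | (y \land x) | \neg (y \land x) | (y \to (y \land x)) |   φ  
 True |  True ||     True    |         True        |     True    |      False       |         True        | False
 True | False ||    False    |         True        |    False    |       True       |         True        | False
False |  True ||    False    |        False        |    False    |       True       |        False        | False
False | False ||    False    |         True        |    False    |       True       |         True        | False
Every row is False, so the formula is a contradiction.

contradiction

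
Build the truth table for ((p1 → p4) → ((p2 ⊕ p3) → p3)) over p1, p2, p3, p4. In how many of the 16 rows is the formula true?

p1 | p2 | p3 | p4 || ((p1 → p4) → ((p2 ⊕ p3) → p3))
T  | T  | T  | T  ||               T               
T  | T  | T  | F  ||               T               
T  | T  | F  | T  ||               F               
T  | T  | F  | F  ||               T               
T  | F  | T  | T  ||               T               
T  | F  | T  | F  ||               T               
T  | F  | F  | T  ||               T               
T  | F  | F  | F  ||               T               
F  | T  | T  | T  ||               T               
F  | T  | T  | F  ||               T               
F  | T  | F  | T  ||               F               
F  | T  | F  | F  ||               F               
F  | F  | T  | T  ||               T               
F  | F  | T  | F  ||               T               
F  | F  | F  | T  ||               T               
F  | F  | F  | F  ||               T               
The formula is true on 13 of the 16 rows.

13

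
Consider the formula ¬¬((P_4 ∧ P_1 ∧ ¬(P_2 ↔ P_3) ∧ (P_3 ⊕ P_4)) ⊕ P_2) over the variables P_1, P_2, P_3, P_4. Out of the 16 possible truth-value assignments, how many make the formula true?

7

P_1 | P_2 | P_3 | P_4 | φ
--- | --- | --- | --- | -
 T  |  T  |  T  |  T  | T
 T  |  T  |  T  |  F  | T
 T  |  T  |  F  |  T  | F
 T  |  T  |  F  |  F  | T
 T  |  F  |  T  |  T  | F
 T  |  F  |  T  |  F  | F
 T  |  F  |  F  |  T  | F
 T  |  F  |  F  |  F  | F
 F  |  T  |  T  |  T  | T
 F  |  T  |  T  |  F  | T
 F  |  T  |  F  |  T  | T
 F  |  T  |  F  |  F  | T
 F  |  F  |  T  |  T  | F
 F  |  F  |  T  |  F  | F
 F  |  F  |  F  |  T  | F
 F  |  F  |  F  |  F  | F
The formula is true on 7 of the 16 rows.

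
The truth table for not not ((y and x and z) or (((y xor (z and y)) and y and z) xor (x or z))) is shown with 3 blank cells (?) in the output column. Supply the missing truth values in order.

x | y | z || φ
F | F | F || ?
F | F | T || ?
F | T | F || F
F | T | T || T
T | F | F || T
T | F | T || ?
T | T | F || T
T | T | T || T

Row x=F, y=F, z=F: ((y and x and z) or (((y xor (z and y)) and y and z) xor (x or z))) = F, not ((y and x and z) or (((y xor (z and y)) and y and z) xor (x or z))) = T, so the formula = F.
Row x=F, y=F, z=T: ((y and x and z) or (((y xor (z and y)) and y and z) xor (x or z))) = T, not ((y and x and z) or (((y xor (z and y)) and y and z) xor (x or z))) = F, so the formula = T.
Row x=T, y=F, z=T: ((y and x and z) or (((y xor (z and y)) and y and z) xor (x or z))) = T, not ((y and x and z) or (((y xor (z and y)) and y and z) xor (x or z))) = F, so the formula = T.

F, T, T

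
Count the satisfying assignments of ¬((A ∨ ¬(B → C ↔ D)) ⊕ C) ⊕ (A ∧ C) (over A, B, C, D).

A  B  C  D  |  φ
1  1  1  1  |  0
1  1  1  0  |  0
1  1  0  1  |  0
1  1  0  0  |  0
1  0  1  1  |  0
1  0  1  0  |  0
1  0  0  1  |  0
1  0  0  0  |  0
0  1  1  1  |  0
0  1  1  0  |  1
0  1  0  1  |  0
0  1  0  0  |  1
0  0  1  1  |  0
0  0  1  0  |  1
0  0  0  1  |  1
0  0  0  0  |  0
The formula is true on 4 of the 16 rows.

4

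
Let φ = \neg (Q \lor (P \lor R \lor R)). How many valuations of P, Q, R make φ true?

1

P  Q  R  |  (P \lor R \lor R)  (Q \lor (P \lor R \lor R))  φ
1  1  1  |          1                      1               0
1  1  0  |          1                      1               0
1  0  1  |          1                      1               0
1  0  0  |          1                      1               0
0  1  1  |          1                      1               0
0  1  0  |          0                      1               0
0  0  1  |          1                      1               0
0  0  0  |          0                      0               1
The formula is true on 1 of the 8 rows.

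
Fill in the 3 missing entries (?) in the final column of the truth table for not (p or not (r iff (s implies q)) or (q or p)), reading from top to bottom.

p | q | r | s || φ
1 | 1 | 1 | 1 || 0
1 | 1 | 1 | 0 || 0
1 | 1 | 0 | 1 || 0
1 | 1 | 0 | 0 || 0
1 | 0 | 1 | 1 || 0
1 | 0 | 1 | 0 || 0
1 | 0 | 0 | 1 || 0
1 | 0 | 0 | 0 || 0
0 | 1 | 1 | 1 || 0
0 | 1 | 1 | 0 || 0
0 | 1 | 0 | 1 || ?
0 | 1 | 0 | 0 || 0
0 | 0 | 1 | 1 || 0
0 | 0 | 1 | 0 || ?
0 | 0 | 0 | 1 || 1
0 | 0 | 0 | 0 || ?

Row p=0, q=1, r=0, s=1: not (r iff (s implies q)) = 1, (q or p) = 1, (p or not (r iff (s implies q)) or (q or p)) = 1, so the formula = 0.
Row p=0, q=0, r=1, s=0: not (r iff (s implies q)) = 0, (q or p) = 0, (p or not (r iff (s implies q)) or (q or p)) = 0, so the formula = 1.
Row p=0, q=0, r=0, s=0: not (r iff (s implies q)) = 1, (q or p) = 0, (p or not (r iff (s implies q)) or (q or p)) = 1, so the formula = 0.

0, 1, 0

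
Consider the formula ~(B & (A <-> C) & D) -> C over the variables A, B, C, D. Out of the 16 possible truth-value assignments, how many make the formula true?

A | B | C | D | (~(B & (A <-> C) & D) -> C)
- | - | - | - | ---------------------------
0 | 0 | 0 | 0 |              0             
0 | 0 | 0 | 1 |              0             
0 | 0 | 1 | 0 |              1             
0 | 0 | 1 | 1 |              1             
0 | 1 | 0 | 0 |              0             
0 | 1 | 0 | 1 |              1             
0 | 1 | 1 | 0 |              1             
0 | 1 | 1 | 1 |              1             
1 | 0 | 0 | 0 |              0             
1 | 0 | 0 | 1 |              0             
1 | 0 | 1 | 0 |              1             
1 | 0 | 1 | 1 |              1             
1 | 1 | 0 | 0 |              0             
1 | 1 | 0 | 1 |              0             
1 | 1 | 1 | 0 |              1             
1 | 1 | 1 | 1 |              1             
The formula is true on 9 of the 16 rows.

9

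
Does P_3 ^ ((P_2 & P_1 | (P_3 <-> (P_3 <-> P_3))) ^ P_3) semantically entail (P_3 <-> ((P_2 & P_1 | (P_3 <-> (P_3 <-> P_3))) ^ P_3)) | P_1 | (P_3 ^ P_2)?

no

P_1 | P_2 | P_3 | φ | ψ
--- | --- | --- | - | -
 1  |  1  |  1  | 1 | 1
 1  |  1  |  0  | 1 | 1
 1  |  0  |  1  | 1 | 1
 1  |  0  |  0  | 0 | 1
 0  |  1  |  1  | 1 | 0
 0  |  1  |  0  | 0 | 1
 0  |  0  |  1  | 1 | 1
 0  |  0  |  0  | 0 | 1
At P_1=0, P_2=1, P_3=1 we have φ true but ψ false, so φ does not entail ψ.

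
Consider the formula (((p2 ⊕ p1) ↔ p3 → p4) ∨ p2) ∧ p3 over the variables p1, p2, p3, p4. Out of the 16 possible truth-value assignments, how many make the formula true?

p1  p2  p3  p4  |  φ
F   F   F   F   |  F
F   F   F   T   |  F
F   F   T   F   |  T
F   F   T   T   |  F
F   T   F   F   |  F
F   T   F   T   |  F
F   T   T   F   |  T
F   T   T   T   |  T
T   F   F   F   |  F
T   F   F   T   |  F
T   F   T   F   |  F
T   F   T   T   |  T
T   T   F   F   |  F
T   T   F   T   |  F
T   T   T   F   |  T
T   T   T   T   |  T
The formula is true on 6 of the 16 rows.

6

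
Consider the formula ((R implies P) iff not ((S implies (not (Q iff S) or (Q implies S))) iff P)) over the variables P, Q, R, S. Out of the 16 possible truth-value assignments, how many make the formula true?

P | Q | R | S || φ
F | F | F | F || T
F | F | F | T || T
F | F | T | F || F
F | F | T | T || F
F | T | F | F || T
F | T | F | T || T
F | T | T | F || F
F | T | T | T || F
T | F | F | F || F
T | F | F | T || F
T | F | T | F || F
T | F | T | T || F
T | T | F | F || F
T | T | F | T || F
T | T | T | F || F
T | T | T | T || F
The formula is true on 4 of the 16 rows.

4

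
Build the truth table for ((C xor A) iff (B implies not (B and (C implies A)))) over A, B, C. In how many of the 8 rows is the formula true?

A  B  C  |  φ
1  1  1  |  1
1  1  0  |  0
1  0  1  |  0
1  0  0  |  1
0  1  1  |  1
0  1  0  |  1
0  0  1  |  1
0  0  0  |  0
The formula is true on 5 of the 8 rows.

5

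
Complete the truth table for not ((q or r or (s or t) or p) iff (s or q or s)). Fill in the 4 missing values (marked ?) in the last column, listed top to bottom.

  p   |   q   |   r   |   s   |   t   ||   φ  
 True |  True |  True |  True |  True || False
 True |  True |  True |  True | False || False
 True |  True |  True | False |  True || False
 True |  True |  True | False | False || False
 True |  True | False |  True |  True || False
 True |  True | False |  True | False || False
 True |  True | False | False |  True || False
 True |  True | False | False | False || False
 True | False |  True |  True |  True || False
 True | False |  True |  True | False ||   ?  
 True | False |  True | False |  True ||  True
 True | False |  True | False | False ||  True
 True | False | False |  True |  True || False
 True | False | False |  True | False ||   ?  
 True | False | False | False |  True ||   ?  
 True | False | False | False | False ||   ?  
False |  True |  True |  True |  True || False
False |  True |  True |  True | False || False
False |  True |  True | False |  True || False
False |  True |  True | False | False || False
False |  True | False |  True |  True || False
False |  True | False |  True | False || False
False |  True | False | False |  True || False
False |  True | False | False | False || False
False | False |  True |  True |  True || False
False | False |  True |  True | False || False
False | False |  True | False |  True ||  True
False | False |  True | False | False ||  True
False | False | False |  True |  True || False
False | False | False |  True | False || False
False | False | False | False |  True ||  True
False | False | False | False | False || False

False, False, True, True

Row p=True, q=False, r=True, s=True, t=False: (q or r or (s or t) or p) = True, (s or q or s) = True, ((q or r or (s or t) or p) iff (s or q or s)) = True, so the formula = False.
Row p=True, q=False, r=False, s=True, t=False: (q or r or (s or t) or p) = True, (s or q or s) = True, ((q or r or (s or t) or p) iff (s or q or s)) = True, so the formula = False.
Row p=True, q=False, r=False, s=False, t=True: (q or r or (s or t) or p) = True, (s or q or s) = False, ((q or r or (s or t) or p) iff (s or q or s)) = False, so the formula = True.
Row p=True, q=False, r=False, s=False, t=False: (q or r or (s or t) or p) = True, (s or q or s) = False, ((q or r or (s or t) or p) iff (s or q or s)) = False, so the formula = True.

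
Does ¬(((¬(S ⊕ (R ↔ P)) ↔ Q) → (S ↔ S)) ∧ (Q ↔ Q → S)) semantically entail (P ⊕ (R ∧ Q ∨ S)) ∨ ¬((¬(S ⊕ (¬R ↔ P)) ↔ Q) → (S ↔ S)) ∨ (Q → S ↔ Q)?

no

P | Q | R | S | φ | ψ
- | - | - | - | - | -
1 | 1 | 1 | 1 | 0 | 1
1 | 1 | 1 | 0 | 1 | 0
1 | 1 | 0 | 1 | 0 | 1
1 | 1 | 0 | 0 | 1 | 1
1 | 0 | 1 | 1 | 1 | 0
1 | 0 | 1 | 0 | 1 | 1
1 | 0 | 0 | 1 | 1 | 0
1 | 0 | 0 | 0 | 1 | 1
0 | 1 | 1 | 1 | 0 | 1
0 | 1 | 1 | 0 | 1 | 1
0 | 1 | 0 | 1 | 0 | 1
0 | 1 | 0 | 0 | 1 | 0
0 | 0 | 1 | 1 | 1 | 1
0 | 0 | 1 | 0 | 1 | 0
0 | 0 | 0 | 1 | 1 | 1
0 | 0 | 0 | 0 | 1 | 0
At P=1, Q=1, R=1, S=0 we have φ true but ψ false, so φ does not entail ψ.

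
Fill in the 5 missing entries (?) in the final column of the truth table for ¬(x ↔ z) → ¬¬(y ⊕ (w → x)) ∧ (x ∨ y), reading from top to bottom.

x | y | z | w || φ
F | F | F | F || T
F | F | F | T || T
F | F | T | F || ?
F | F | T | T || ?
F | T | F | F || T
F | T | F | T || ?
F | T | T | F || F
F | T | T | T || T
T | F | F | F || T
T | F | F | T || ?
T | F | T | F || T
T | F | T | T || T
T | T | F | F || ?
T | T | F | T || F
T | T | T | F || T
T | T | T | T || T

Row x=F, y=F, z=T, w=F: ¬(x ↔ z) = T, (¬¬(y ⊕ (w → x)) ∧ (x ∨ y)) = F, so the formula = F.
Row x=F, y=F, z=T, w=T: ¬(x ↔ z) = T, (¬¬(y ⊕ (w → x)) ∧ (x ∨ y)) = F, so the formula = F.
Row x=F, y=T, z=F, w=T: ¬(x ↔ z) = F, (¬¬(y ⊕ (w → x)) ∧ (x ∨ y)) = T, so the formula = T.
Row x=T, y=F, z=F, w=T: ¬(x ↔ z) = T, (¬¬(y ⊕ (w → x)) ∧ (x ∨ y)) = T, so the formula = T.
Row x=T, y=T, z=F, w=F: ¬(x ↔ z) = T, (¬¬(y ⊕ (w → x)) ∧ (x ∨ y)) = F, so the formula = F.

F, F, T, T, F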